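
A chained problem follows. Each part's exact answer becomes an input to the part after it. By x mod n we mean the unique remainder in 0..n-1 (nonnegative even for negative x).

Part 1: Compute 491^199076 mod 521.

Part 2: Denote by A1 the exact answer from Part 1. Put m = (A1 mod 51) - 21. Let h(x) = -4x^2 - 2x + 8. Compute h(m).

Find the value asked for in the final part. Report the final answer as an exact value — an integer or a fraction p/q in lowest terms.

Part 1: squarings mod 521: 491^1=491, 491^2=379, 491^4=366, 491^8=59, 491^16=355, 491^32=464, 491^64=123, 491^128=20, 491^256=400, 491^512=53, 491^1024=204, 491^2048=457, 491^4096=449, 491^8192=495, 491^16384=155, 491^32768=59, 491^65536=355, 491^131072=464; 491^199076 = 491^4 * 491^32 * 491^128 * 491^256 * 491^2048 * 491^65536 * 491^131072 = 404 (mod 521); answer 404
Part 2: A1 = 404; m = 26; -4*(26)^2 - 2*(26)^1 + 8 = (-2704) + (-52) + (8) = -2748; answer -2748

-2748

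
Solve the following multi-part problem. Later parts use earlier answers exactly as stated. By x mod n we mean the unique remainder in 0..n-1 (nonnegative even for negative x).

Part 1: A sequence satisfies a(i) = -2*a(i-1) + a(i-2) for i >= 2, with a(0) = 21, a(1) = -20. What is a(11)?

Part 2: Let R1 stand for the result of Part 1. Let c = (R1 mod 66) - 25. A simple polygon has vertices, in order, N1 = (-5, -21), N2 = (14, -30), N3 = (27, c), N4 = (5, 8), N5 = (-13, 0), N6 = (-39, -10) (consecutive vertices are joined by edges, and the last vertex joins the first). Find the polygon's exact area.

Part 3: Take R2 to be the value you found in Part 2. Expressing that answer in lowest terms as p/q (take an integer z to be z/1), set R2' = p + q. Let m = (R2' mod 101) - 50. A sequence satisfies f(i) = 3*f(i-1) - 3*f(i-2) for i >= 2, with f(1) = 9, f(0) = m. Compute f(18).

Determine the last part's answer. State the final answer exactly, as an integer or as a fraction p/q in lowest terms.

787320

Part 1: a(2) = -2*(-20) + 1*(21) = 61; iterating: a(2)=61, a(3)=-142, a(4)=345, a(5)=-832, a(6)=2009, a(7)=-4850, a(8)=11709, a(9)=-28268, a(10)=68245, a(11)=-164758; answer -164758
Part 2: R1 = -164758; c = 19; cross terms: (-5*-30 - 14*-21)=444, (14*19 - 27*-30)=1076, (27*8 - 5*19)=121, (5*0 - -13*8)=104, (-13*-10 - -39*0)=130, (-39*-21 - -5*-10)=769; twice the area = |2644| = 2644; area = 1322; answer 1322
Part 3: R2 = 1322; threaded value p + q = 1323; m = -40; f(2) = 3*(9) - 3*(-40) = 147; iterating: f(2)=147, f(3)=414, f(4)=801, f(5)=1161, f(6)=1080, f(7)=-243, f(8)=-3969, f(9)=-11178, f(10)=-21627, f(11)=-31347, f(12)=-29160, f(13)=6561, f(14)=107163, f(15)=301806, f(16)=583929, f(17)=846369, f(18)=787320; answer 787320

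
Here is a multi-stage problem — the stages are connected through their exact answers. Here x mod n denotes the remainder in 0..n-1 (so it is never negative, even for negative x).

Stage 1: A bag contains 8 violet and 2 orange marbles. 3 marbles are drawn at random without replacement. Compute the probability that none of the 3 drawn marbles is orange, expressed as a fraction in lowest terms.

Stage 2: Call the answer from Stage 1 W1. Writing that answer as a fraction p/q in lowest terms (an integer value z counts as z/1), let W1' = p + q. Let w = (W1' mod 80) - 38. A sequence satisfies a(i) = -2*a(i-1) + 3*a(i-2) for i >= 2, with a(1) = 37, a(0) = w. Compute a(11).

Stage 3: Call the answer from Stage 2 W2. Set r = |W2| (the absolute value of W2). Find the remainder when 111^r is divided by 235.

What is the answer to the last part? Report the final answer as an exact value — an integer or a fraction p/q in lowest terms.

36

Stage 1: total draws C(10,3) = 120; favorable C(8,3) = 56; P = 7/15; answer 7/15
Stage 2: W1 = 7/15; threaded value p + q = 22; w = -16; a(2) = -2*(37) + 3*(-16) = -122; iterating: a(2)=-122, a(3)=355, a(4)=-1076, a(5)=3217, a(6)=-9662, a(7)=28975, a(8)=-86936, a(9)=260797, a(10)=-782402, a(11)=2347195; answer 2347195
Stage 3: W2 = 2347195; r = 2347195; squarings mod 235: 111^1=111, 111^2=101, 111^4=96, 111^8=51, 111^16=16, 111^32=21, 111^64=206, 111^128=136, 111^256=166, 111^512=61, 111^1024=196, 111^2048=111, 111^4096=101, 111^8192=96, 111^16384=51, 111^32768=16, 111^65536=21, 111^131072=206, 111^262144=136, 111^524288=166, 111^1048576=61, 111^2097152=196; 111^2347195 = 111^1 * 111^2 * 111^8 * 111^16 * 111^32 * 111^128 * 111^4096 * 111^16384 * 111^32768 * 111^65536 * 111^131072 * 111^2097152 = 36 (mod 235); answer 36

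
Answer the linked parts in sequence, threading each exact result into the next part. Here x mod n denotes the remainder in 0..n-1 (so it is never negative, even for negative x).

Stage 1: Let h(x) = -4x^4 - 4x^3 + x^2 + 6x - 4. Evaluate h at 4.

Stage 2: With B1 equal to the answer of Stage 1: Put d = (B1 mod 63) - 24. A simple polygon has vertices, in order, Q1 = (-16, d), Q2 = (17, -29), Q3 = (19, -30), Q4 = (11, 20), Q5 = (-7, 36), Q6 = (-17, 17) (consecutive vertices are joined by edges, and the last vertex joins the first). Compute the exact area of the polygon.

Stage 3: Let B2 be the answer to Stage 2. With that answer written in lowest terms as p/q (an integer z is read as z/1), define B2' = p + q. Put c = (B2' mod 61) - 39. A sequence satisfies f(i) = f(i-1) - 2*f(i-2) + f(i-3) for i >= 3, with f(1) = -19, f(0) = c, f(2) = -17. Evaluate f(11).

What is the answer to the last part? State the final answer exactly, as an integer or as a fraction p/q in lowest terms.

-210

Stage 1: -4*(4)^4 - 4*(4)^3 + 1*(4)^2 + 6*(4)^1 - 4 = (-1024) + (-256) + (16) + (24) + (-4) = -1244; answer -1244
Stage 2: B1 = -1244; d = -8; cross terms: (-16*-29 - 17*-8)=600, (17*-30 - 19*-29)=41, (19*20 - 11*-30)=710, (11*36 - -7*20)=536, (-7*17 - -17*36)=493, (-17*-8 - -16*17)=408; twice the area = |2788| = 2788; area = 1394; answer 1394
Stage 3: B2 = 1394; threaded value p + q = 1395; c = 14; f(3) = 1*(-17) - 2*(-19) + 1*(14) = 35; iterating: f(3)=35, f(4)=50, f(5)=-37, f(6)=-102, f(7)=22, f(8)=189, f(9)=43, f(10)=-313, f(11)=-210; answer -210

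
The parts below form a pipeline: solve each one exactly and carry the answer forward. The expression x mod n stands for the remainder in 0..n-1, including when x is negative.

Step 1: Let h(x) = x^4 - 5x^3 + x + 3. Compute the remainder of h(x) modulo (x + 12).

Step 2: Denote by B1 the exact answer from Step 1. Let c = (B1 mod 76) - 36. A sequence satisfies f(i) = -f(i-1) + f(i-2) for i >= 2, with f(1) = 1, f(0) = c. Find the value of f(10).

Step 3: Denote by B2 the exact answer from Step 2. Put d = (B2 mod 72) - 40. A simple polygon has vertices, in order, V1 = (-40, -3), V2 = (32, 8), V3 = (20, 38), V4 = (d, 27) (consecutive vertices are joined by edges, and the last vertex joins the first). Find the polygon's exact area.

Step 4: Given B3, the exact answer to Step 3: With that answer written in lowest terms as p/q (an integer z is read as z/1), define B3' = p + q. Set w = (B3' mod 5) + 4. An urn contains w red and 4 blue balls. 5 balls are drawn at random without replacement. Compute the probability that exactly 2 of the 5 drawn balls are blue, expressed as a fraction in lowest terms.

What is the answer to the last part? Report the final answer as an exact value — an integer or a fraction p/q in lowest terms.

Step 1: remainder = value at the root: 1*(-12)^4 - 5*(-12)^3 + 1*(-12)^1 + 3 = (20736) + (8640) + (-12) + (3) = 29367; answer 29367
Step 2: B1 = 29367; c = -5; f(2) = -1*(1) + 1*(-5) = -6; iterating: f(2)=-6, f(3)=7, f(4)=-13, f(5)=20, f(6)=-33, f(7)=53, f(8)=-86, f(9)=139, f(10)=-225; answer -225
Step 3: B2 = -225; d = 23; cross terms: (-40*8 - 32*-3)=-224, (32*38 - 20*8)=1056, (20*27 - 23*38)=-334, (23*-3 - -40*27)=1011; twice the area = |1509| = 1509; area = 1509/2; answer 1509/2
Step 4: B3 = 1509/2; threaded value p + q = 1511; w = 5; total draws C(9,5) = 126; favorable C(4,2)*C(5,3) = 60; P = 10/21; answer 10/21

10/21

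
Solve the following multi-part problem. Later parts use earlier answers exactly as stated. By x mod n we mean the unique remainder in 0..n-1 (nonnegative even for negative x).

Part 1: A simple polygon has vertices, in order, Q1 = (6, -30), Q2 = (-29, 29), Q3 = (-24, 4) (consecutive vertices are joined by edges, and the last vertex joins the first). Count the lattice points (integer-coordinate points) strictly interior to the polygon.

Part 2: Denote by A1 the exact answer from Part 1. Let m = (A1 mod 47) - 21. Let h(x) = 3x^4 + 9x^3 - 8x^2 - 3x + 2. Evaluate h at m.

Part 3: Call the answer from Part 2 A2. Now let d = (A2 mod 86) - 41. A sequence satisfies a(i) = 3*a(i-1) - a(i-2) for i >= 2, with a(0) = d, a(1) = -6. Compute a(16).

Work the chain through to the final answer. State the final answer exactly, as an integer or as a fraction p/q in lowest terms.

Part 1: cross terms: (6*29 - -29*-30)=-696, (-29*4 - -24*29)=580, (-24*-30 - 6*4)=696; twice the area = |580| = 580; area = 290; boundary points = 1 + 5 + 2 = 8; strictly interior points = area - boundary/2 + 1 = 287; answer 287
Part 2: A1 = 287; m = -16; 3*(-16)^4 + 9*(-16)^3 - 8*(-16)^2 - 3*(-16)^1 + 2 = (196608) + (-36864) + (-2048) + (48) + (2) = 157746; answer 157746
Part 3: A2 = 157746; d = -19; a(2) = 3*(-6) - 1*(-19) = 1; iterating: a(2)=1, a(3)=9, a(4)=26, a(5)=69, a(6)=181, a(7)=474, a(8)=1241, a(9)=3249, a(10)=8506, a(11)=22269, a(12)=58301, a(13)=152634, a(14)=399601, a(15)=1046169, a(16)=2738906; answer 2738906

2738906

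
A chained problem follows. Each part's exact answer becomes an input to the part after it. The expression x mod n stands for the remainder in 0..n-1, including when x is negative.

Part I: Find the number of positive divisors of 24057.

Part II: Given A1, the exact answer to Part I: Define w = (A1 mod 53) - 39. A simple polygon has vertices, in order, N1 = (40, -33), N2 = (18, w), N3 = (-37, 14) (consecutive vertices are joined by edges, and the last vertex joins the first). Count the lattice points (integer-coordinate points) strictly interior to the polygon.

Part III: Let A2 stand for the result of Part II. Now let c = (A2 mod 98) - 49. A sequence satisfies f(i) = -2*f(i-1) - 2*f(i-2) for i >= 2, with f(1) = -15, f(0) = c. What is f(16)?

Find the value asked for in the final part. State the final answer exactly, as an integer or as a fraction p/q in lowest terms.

-4096

Part I: 24057 = 3^7 * 11; number of divisors = (7+1) * (1+1) = 16; answer 16
Part II: A1 = 16; w = -23; cross terms: (40*-23 - 18*-33)=-326, (18*14 - -37*-23)=-599, (-37*-33 - 40*14)=661; twice the area = |-264| = 264; area = 132; boundary points = 2 + 1 + 1 = 4; strictly interior points = area - boundary/2 + 1 = 131; answer 131
Part III: A2 = 131; c = -16; f(2) = -2*(-15) - 2*(-16) = 62; iterating: f(2)=62, f(3)=-94, f(4)=64, f(5)=60, f(6)=-248, f(7)=376, f(8)=-256, f(9)=-240, f(10)=992, f(11)=-1504, f(12)=1024, f(13)=960, f(14)=-3968, f(15)=6016, f(16)=-4096; answer -4096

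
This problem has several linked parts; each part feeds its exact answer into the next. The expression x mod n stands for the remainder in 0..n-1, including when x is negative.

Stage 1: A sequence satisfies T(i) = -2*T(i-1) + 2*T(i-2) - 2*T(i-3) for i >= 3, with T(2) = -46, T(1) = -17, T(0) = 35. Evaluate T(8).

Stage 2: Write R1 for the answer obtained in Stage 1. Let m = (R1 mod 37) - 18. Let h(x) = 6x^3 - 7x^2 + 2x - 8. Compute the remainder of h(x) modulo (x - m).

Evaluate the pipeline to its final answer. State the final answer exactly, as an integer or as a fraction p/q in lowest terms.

Stage 1: T(3) = -2*(-46) + 2*(-17) - 2*(35) = -12; iterating: T(3)=-12, T(4)=-34, T(5)=136, T(6)=-316, T(7)=972, T(8)=-2848; answer -2848
Stage 2: R1 = -2848; m = -17; remainder = value at the root: 6*(-17)^3 - 7*(-17)^2 + 2*(-17)^1 - 8 = (-29478) + (-2023) + (-34) + (-8) = -31543; answer -31543

-31543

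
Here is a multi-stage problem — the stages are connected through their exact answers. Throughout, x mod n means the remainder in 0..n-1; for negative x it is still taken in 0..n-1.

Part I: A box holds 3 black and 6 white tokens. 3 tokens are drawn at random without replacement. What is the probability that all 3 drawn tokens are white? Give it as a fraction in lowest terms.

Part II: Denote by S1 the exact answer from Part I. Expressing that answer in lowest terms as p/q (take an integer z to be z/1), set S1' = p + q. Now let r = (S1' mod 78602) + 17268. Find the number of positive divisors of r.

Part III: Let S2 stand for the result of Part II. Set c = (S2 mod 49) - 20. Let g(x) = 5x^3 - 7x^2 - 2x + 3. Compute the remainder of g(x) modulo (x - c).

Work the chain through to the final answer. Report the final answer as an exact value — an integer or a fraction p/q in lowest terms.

Part I: total draws C(9,3) = 84; favorable C(6,3) = 20; P = 5/21; answer 5/21
Part II: S1 = 5/21; threaded value p + q = 26; r = 17294; 17294 = 2 * 8647; number of divisors = (1+1) * (1+1) = 4; answer 4
Part III: S2 = 4; c = -16; remainder = value at the root: 5*(-16)^3 - 7*(-16)^2 - 2*(-16)^1 + 3 = (-20480) + (-1792) + (32) + (3) = -22237; answer -22237

-22237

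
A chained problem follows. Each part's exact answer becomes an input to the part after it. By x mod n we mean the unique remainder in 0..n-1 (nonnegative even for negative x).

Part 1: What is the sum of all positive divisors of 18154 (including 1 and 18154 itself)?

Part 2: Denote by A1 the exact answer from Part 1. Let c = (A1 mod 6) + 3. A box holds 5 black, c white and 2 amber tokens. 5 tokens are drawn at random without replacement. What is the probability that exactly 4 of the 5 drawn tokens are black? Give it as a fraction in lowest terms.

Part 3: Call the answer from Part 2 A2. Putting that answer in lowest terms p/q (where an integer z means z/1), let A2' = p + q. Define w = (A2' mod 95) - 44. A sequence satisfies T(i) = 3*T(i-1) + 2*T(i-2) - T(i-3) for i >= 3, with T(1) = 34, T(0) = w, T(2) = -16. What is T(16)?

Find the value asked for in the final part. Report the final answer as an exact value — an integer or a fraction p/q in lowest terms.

-415422152

Part 1: 18154 = 2 * 29 * 313; sigma = (1 + 2) * (1 + 29) * (1 + 313) = 3 * 30 * 314 = 28260; answer 28260
Part 2: A1 = 28260; c = 3; total draws C(10,5) = 252; favorable C(5,4)*C(5,1) = 25; P = 25/252; answer 25/252
Part 3: A2 = 25/252; threaded value p + q = 277; w = 43; T(3) = 3*(-16) + 2*(34) - 1*(43) = -23; iterating: T(3)=-23, T(4)=-135, T(5)=-435, T(6)=-1552, T(7)=-5391, T(8)=-18842, T(9)=-65756, T(10)=-229561, T(11)=-801353, T(12)=-2797425, T(13)=-9765420, T(14)=-34089757, T(15)=-119002686, T(16)=-415422152; answer -415422152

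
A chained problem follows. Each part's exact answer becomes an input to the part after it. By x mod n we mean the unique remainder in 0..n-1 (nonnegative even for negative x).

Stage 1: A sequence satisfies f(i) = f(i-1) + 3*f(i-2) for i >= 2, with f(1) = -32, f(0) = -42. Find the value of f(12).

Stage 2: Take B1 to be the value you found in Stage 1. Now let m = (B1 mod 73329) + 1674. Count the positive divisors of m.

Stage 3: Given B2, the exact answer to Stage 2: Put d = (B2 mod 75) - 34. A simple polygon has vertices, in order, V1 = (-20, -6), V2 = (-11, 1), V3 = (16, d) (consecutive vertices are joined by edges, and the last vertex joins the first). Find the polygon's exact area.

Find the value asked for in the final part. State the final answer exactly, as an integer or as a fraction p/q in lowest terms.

180

Stage 1: f(2) = 1*(-32) + 3*(-42) = -158; iterating: f(2)=-158, f(3)=-254, f(4)=-728, f(5)=-1490, f(6)=-3674, f(7)=-8144, f(8)=-19166, f(9)=-43598, f(10)=-101096, f(11)=-231890, f(12)=-535178; answer -535178
Stage 2: B1 = -535178; m = 53128; 53128 = 2^3 * 29 * 229; number of divisors = (3+1) * (1+1) * (1+1) = 16; answer 16
Stage 3: B2 = 16; d = -18; cross terms: (-20*1 - -11*-6)=-86, (-11*-18 - 16*1)=182, (16*-6 - -20*-18)=-456; twice the area = |-360| = 360; area = 180; answer 180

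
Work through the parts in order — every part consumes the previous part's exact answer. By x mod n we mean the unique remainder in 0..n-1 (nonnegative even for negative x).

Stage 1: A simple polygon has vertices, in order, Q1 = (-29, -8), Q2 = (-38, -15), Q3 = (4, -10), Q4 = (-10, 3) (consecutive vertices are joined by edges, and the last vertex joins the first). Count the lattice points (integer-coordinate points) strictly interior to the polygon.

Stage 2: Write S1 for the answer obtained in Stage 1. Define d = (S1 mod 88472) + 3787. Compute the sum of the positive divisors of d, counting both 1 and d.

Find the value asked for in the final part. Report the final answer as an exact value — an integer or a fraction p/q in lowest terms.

4112

Stage 1: cross terms: (-29*-15 - -38*-8)=131, (-38*-10 - 4*-15)=440, (4*3 - -10*-10)=-88, (-10*-8 - -29*3)=167; twice the area = |650| = 650; area = 325; boundary points = 1 + 1 + 1 + 1 = 4; strictly interior points = area - boundary/2 + 1 = 324; answer 324
Stage 2: S1 = 324; d = 4111; 4111 is prime, so its only divisors are 1 and 4111; sigma = 1 + 4111 = 4112; answer 4112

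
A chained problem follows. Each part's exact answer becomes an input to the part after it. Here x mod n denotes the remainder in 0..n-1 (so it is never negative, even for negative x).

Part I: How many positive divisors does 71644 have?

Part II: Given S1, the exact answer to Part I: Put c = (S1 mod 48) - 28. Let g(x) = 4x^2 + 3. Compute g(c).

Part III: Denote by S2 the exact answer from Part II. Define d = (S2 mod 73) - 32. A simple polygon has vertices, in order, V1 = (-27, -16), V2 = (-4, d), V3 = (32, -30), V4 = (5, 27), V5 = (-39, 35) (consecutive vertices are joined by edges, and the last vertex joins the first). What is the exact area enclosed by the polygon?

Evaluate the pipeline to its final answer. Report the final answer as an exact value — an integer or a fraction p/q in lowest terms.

Part I: 71644 = 2^2 * 17911; number of divisors = (2+1) * (1+1) = 6; answer 6
Part II: S1 = 6; c = -22; 4*(-22)^2 + 3 = (1936) + (3) = 1939; answer 1939
Part III: S2 = 1939; d = 9; cross terms: (-27*9 - -4*-16)=-307, (-4*-30 - 32*9)=-168, (32*27 - 5*-30)=1014, (5*35 - -39*27)=1228, (-39*-16 - -27*35)=1569; twice the area = |3336| = 3336; area = 1668; answer 1668

1668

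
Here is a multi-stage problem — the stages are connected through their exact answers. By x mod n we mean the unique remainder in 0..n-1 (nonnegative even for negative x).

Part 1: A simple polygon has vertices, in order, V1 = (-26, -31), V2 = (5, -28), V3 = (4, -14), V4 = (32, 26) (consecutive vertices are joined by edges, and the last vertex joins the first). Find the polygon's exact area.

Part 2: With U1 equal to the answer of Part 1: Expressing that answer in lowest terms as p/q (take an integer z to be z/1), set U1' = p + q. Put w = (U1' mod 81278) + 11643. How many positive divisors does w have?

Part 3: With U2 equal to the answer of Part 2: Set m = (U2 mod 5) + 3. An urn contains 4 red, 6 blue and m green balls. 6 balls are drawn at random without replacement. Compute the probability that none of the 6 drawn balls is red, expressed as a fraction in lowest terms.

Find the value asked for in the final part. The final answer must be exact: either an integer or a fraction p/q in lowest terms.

3/26

Part 1: cross terms: (-26*-28 - 5*-31)=883, (5*-14 - 4*-28)=42, (4*26 - 32*-14)=552, (32*-31 - -26*26)=-316; twice the area = |1161| = 1161; area = 1161/2; answer 1161/2
Part 2: U1 = 1161/2; threaded value p + q = 1163; w = 12806; 12806 = 2 * 19 * 337; number of divisors = (1+1) * (1+1) * (1+1) = 8; answer 8
Part 3: U2 = 8; m = 6; total draws C(16,6) = 8008; favorable C(12,6) = 924; P = 3/26; answer 3/26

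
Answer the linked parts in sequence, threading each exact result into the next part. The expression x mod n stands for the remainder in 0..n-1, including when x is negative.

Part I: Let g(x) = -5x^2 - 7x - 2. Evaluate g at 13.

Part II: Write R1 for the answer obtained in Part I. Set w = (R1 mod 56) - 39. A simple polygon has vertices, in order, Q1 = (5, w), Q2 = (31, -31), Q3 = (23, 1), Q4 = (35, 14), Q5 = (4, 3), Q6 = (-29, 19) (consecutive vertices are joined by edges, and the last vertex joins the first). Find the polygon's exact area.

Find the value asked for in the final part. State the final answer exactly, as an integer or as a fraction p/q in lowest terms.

2493/2

Part I: -5*(13)^2 - 7*(13)^1 - 2 = (-845) + (-91) + (-2) = -938; answer -938
Part II: R1 = -938; w = -25; cross terms: (5*-31 - 31*-25)=620, (31*1 - 23*-31)=744, (23*14 - 35*1)=287, (35*3 - 4*14)=49, (4*19 - -29*3)=163, (-29*-25 - 5*19)=630; twice the area = |2493| = 2493; area = 2493/2; answer 2493/2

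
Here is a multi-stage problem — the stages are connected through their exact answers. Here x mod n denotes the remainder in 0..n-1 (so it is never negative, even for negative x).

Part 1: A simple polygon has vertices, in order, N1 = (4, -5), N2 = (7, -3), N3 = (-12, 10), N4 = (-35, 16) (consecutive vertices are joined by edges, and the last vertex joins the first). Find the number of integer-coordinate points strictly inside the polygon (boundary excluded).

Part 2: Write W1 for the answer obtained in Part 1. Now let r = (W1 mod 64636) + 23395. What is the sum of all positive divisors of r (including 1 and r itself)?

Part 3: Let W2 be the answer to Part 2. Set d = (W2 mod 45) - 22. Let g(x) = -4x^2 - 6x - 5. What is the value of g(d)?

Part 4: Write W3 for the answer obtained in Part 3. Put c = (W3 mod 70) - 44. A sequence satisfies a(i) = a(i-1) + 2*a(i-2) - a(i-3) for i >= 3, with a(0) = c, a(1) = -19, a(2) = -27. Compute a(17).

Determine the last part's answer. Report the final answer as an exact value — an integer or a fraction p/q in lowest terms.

Part 1: cross terms: (4*-3 - 7*-5)=23, (7*10 - -12*-3)=34, (-12*16 - -35*10)=158, (-35*-5 - 4*16)=111; twice the area = |326| = 326; area = 163; boundary points = 1 + 1 + 1 + 3 = 6; strictly interior points = area - boundary/2 + 1 = 161; answer 161
Part 2: W1 = 161; r = 23556; 23556 = 2^2 * 3 * 13 * 151; sigma = (1 + 2 + 4) * (1 + 3) * (1 + 13) * (1 + 151) = 7 * 4 * 14 * 152 = 59584; answer 59584
Part 3: W2 = 59584; d = -18; -4*(-18)^2 - 6*(-18)^1 - 5 = (-1296) + (108) + (-5) = -1193; answer -1193
Part 4: W3 = -1193; c = 23; a(3) = 1*(-27) + 2*(-19) - 1*(23) = -88; iterating: a(3)=-88, a(4)=-123, a(5)=-272, a(6)=-430, a(7)=-851, a(8)=-1439, a(9)=-2711, a(10)=-4738, a(11)=-8721, a(12)=-15486, a(13)=-28190, a(14)=-50441, a(15)=-91335, a(16)=-164027, a(17)=-296256; answer -296256

-296256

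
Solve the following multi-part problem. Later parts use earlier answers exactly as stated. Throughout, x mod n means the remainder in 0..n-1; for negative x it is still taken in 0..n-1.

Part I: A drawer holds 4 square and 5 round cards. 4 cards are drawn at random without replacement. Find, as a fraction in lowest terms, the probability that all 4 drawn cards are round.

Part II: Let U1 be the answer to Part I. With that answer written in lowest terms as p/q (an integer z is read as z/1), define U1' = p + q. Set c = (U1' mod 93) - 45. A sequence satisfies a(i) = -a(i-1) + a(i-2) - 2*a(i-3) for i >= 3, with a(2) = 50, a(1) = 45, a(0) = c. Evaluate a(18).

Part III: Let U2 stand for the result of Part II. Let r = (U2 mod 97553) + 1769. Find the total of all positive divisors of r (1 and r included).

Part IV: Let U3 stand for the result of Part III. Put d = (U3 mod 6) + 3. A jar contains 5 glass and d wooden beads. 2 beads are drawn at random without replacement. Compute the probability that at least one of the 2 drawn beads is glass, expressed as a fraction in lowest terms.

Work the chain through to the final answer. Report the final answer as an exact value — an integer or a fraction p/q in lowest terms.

7/9

Part I: total draws C(9,4) = 126; favorable C(5,4) = 5; P = 5/126; answer 5/126
Part II: U1 = 5/126; threaded value p + q = 131; c = -7; a(3) = -1*(50) + 1*(45) - 2*(-7) = 9; iterating: a(3)=9, a(4)=-49, a(5)=-42, a(6)=-25, a(7)=81, a(8)=-22, a(9)=153, a(10)=-337, a(11)=534, a(12)=-1177, a(13)=2385, a(14)=-4630, a(15)=9369, a(16)=-18769, a(17)=37398, a(18)=-74905; answer -74905
Part III: U2 = -74905; r = 24417; 24417 = 3^2 * 2713; sigma = (1 + 3 + 9) * (1 + 2713) = 13 * 2714 = 35282; answer 35282
Part IV: U3 = 35282; d = 5; total draws C(10,2) = 45; complement C(5,2) = 10; favorable 45 - 10 = 35; P = 7/9; answer 7/9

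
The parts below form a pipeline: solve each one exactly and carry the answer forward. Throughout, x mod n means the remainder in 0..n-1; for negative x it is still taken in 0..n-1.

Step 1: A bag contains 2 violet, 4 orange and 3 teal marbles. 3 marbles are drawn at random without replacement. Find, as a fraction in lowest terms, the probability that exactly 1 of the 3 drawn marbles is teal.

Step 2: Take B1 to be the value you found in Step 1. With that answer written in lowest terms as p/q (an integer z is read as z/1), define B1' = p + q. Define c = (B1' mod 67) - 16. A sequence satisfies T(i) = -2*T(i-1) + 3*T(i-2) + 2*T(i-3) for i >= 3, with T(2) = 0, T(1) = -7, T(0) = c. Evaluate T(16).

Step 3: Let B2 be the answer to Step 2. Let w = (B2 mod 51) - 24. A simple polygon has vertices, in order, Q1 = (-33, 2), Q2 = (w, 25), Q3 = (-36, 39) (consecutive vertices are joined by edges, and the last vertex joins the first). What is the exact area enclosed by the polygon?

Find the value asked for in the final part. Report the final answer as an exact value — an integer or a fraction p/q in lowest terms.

Step 1: total draws C(9,3) = 84; favorable C(3,1)*C(6,2) = 45; P = 15/28; answer 15/28
Step 2: B1 = 15/28; threaded value p + q = 43; c = 27; T(3) = -2*(0) + 3*(-7) + 2*(27) = 33; iterating: T(3)=33, T(4)=-80, T(5)=259, T(6)=-692, T(7)=2001, T(8)=-5560, T(9)=15739, T(10)=-44156, T(11)=124409, T(12)=-349808, T(13)=984531, T(14)=-2769668, T(15)=7793313, T(16)=-21926568; answer -21926568
Step 3: B2 = -21926568; w = -9; cross terms: (-33*25 - -9*2)=-807, (-9*39 - -36*25)=549, (-36*2 - -33*39)=1215; twice the area = |957| = 957; area = 957/2; answer 957/2

957/2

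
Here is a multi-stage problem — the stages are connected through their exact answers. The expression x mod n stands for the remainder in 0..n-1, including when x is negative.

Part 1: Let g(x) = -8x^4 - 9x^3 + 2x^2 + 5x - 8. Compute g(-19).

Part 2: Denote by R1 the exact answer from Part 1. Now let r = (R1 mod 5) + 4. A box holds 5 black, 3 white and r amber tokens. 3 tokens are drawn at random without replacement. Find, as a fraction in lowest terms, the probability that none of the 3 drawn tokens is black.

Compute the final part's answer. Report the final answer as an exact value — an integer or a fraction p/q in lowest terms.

3/13

Part 1: -8*(-19)^4 - 9*(-19)^3 + 2*(-19)^2 + 5*(-19)^1 - 8 = (-1042568) + (61731) + (722) + (-95) + (-8) = -980218; answer -980218
Part 2: R1 = -980218; r = 6; total draws C(14,3) = 364; favorable C(9,3) = 84; P = 3/13; answer 3/13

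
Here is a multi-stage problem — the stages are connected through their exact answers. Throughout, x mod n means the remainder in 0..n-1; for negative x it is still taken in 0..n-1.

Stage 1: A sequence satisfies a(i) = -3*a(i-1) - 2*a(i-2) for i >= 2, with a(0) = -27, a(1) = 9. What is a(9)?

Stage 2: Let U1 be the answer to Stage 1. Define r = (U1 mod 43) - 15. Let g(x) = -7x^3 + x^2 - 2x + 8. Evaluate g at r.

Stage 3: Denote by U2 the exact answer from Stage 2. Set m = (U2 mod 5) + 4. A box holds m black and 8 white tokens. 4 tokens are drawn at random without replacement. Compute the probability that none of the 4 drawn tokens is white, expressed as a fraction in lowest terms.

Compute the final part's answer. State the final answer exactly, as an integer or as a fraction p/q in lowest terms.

1/495

Stage 1: a(2) = -3*(9) - 2*(-27) = 27; iterating: a(2)=27, a(3)=-99, a(4)=243, a(5)=-531, a(6)=1107, a(7)=-2259, a(8)=4563, a(9)=-9171; answer -9171
Stage 2: U1 = -9171; r = 16; -7*(16)^3 + 1*(16)^2 - 2*(16)^1 + 8 = (-28672) + (256) + (-32) + (8) = -28440; answer -28440
Stage 3: U2 = -28440; m = 4; total draws C(12,4) = 495; favorable C(4,4) = 1; P = 1/495; answer 1/495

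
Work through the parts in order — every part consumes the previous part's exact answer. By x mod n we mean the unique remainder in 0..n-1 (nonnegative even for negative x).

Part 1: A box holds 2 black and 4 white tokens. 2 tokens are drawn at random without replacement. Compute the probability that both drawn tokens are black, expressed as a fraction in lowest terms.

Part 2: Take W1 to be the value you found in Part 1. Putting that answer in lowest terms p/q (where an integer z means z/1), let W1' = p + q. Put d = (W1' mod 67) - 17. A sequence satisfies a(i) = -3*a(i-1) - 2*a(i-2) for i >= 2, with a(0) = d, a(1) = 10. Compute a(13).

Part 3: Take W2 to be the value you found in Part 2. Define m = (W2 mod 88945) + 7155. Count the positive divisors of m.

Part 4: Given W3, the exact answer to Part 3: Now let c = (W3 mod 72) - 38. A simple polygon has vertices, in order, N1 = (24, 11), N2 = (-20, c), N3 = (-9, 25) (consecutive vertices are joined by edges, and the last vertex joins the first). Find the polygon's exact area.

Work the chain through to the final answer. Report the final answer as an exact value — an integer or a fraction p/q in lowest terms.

1969/2

Part 1: total draws C(6,2) = 15; favorable C(2,2) = 1; P = 1/15; answer 1/15
Part 2: W1 = 1/15; threaded value p + q = 16; d = -1; a(2) = -3*(10) - 2*(-1) = -28; iterating: a(2)=-28, a(3)=64, a(4)=-136, a(5)=280, a(6)=-568, a(7)=1144, a(8)=-2296, a(9)=4600, a(10)=-9208, a(11)=18424, a(12)=-36856, a(13)=73720; answer 73720
Part 3: W2 = 73720; m = 80875; 80875 = 5^3 * 647; number of divisors = (3+1) * (1+1) = 8; answer 8
Part 4: W3 = 8; c = -30; cross terms: (24*-30 - -20*11)=-500, (-20*25 - -9*-30)=-770, (-9*11 - 24*25)=-699; twice the area = |-1969| = 1969; area = 1969/2; answer 1969/2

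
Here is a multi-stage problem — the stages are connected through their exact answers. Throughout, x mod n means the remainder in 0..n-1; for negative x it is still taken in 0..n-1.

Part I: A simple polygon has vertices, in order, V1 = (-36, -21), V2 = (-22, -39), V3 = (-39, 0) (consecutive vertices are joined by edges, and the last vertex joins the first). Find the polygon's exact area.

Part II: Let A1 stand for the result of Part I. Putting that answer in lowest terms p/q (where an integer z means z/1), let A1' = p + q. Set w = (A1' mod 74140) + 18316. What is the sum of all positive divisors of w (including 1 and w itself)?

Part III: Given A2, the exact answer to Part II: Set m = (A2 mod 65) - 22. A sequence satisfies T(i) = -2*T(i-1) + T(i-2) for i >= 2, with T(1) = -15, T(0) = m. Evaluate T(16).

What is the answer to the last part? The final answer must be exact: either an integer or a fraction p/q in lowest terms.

Part I: cross terms: (-36*-39 - -22*-21)=942, (-22*0 - -39*-39)=-1521, (-39*-21 - -36*0)=819; twice the area = |240| = 240; area = 120; answer 120
Part II: A1 = 120; threaded value p + q = 121; w = 18437; 18437 = 103 * 179; sigma = (1 + 103) * (1 + 179) = 104 * 180 = 18720; answer 18720
Part III: A2 = 18720; m = -22; T(2) = -2*(-15) + 1*(-22) = 8; iterating: T(2)=8, T(3)=-31, T(4)=70, T(5)=-171, T(6)=412, T(7)=-995, T(8)=2402, T(9)=-5799, T(10)=14000, T(11)=-33799, T(12)=81598, T(13)=-196995, T(14)=475588, T(15)=-1148171, T(16)=2771930; answer 2771930

2771930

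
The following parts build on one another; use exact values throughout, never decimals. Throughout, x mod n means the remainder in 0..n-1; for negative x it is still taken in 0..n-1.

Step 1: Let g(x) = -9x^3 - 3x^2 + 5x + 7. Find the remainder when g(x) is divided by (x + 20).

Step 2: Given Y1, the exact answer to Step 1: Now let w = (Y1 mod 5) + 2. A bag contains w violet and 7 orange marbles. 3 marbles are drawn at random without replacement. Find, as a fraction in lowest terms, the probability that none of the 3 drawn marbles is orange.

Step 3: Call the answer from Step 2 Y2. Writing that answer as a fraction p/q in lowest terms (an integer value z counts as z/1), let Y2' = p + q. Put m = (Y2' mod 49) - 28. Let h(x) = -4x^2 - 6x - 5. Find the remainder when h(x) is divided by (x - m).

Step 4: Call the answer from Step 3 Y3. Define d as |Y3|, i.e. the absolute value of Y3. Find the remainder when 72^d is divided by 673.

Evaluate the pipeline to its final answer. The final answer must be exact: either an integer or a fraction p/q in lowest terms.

412

Step 1: remainder = value at the root: -9*(-20)^3 - 3*(-20)^2 + 5*(-20)^1 + 7 = (72000) + (-1200) + (-100) + (7) = 70707; answer 70707
Step 2: Y1 = 70707; w = 4; total draws C(11,3) = 165; favorable C(4,3) = 4; P = 4/165; answer 4/165
Step 3: Y2 = 4/165; threaded value p + q = 169; m = -6; remainder = value at the root: -4*(-6)^2 - 6*(-6)^1 - 5 = (-144) + (36) + (-5) = -113; answer -113
Step 4: Y3 = -113; d = 113; squarings mod 673: 72^1=72, 72^2=473, 72^4=293, 72^8=378, 72^16=208, 72^32=192, 72^64=522; 72^113 = 72^1 * 72^16 * 72^32 * 72^64 = 412 (mod 673); answer 412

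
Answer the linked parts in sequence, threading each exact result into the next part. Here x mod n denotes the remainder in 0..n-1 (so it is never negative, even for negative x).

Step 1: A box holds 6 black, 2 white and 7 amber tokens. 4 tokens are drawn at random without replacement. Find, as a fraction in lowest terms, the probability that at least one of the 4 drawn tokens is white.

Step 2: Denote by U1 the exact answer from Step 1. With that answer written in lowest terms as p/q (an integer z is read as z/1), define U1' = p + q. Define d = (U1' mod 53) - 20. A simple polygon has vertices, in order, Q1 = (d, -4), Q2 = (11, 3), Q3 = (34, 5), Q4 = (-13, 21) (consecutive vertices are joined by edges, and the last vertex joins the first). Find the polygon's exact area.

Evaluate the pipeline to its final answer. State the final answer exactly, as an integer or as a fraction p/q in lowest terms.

Step 1: total draws C(15,4) = 1365; complement C(13,4) = 715; favorable 1365 - 715 = 650; P = 10/21; answer 10/21
Step 2: U1 = 10/21; threaded value p + q = 31; d = 11; cross terms: (11*3 - 11*-4)=77, (11*5 - 34*3)=-47, (34*21 - -13*5)=779, (-13*-4 - 11*21)=-179; twice the area = |630| = 630; area = 315; answer 315

315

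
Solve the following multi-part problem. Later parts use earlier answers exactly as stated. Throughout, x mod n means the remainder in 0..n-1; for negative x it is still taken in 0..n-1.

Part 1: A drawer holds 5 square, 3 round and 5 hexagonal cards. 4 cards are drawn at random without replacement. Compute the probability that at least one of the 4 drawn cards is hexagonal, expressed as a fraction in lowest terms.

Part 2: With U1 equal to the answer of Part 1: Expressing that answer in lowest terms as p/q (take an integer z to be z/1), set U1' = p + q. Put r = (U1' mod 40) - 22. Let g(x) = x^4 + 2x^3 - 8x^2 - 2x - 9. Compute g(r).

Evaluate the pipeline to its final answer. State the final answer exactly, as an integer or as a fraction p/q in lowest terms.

11171

Part 1: total draws C(13,4) = 715; complement C(8,4) = 70; favorable 715 - 70 = 645; P = 129/143; answer 129/143
Part 2: U1 = 129/143; threaded value p + q = 272; r = 10; 1*(10)^4 + 2*(10)^3 - 8*(10)^2 - 2*(10)^1 - 9 = (10000) + (2000) + (-800) + (-20) + (-9) = 11171; answer 11171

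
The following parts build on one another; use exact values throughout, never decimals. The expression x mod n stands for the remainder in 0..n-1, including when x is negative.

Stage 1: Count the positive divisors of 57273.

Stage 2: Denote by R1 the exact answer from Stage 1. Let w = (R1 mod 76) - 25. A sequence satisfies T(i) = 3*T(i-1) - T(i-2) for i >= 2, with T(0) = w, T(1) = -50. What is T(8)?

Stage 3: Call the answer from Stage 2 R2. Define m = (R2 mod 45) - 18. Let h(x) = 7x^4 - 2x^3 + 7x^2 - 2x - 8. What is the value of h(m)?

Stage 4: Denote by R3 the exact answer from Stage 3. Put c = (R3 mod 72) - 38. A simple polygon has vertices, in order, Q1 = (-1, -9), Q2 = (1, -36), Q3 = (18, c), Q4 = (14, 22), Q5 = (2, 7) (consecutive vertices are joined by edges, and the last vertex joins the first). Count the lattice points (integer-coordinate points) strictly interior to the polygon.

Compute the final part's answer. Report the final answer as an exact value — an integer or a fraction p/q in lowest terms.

Stage 1: 57273 = 3 * 17 * 1123; number of divisors = (1+1) * (1+1) * (1+1) = 8; answer 8
Stage 2: R1 = 8; w = -17; T(2) = 3*(-50) - 1*(-17) = -133; iterating: T(2)=-133, T(3)=-349, T(4)=-914, T(5)=-2393, T(6)=-6265, T(7)=-16402, T(8)=-42941; answer -42941
Stage 3: R2 = -42941; m = 16; 7*(16)^4 - 2*(16)^3 + 7*(16)^2 - 2*(16)^1 - 8 = (458752) + (-8192) + (1792) + (-32) + (-8) = 452312; answer 452312
Stage 4: R3 = 452312; c = -30; cross terms: (-1*-36 - 1*-9)=45, (1*-30 - 18*-36)=618, (18*22 - 14*-30)=816, (14*7 - 2*22)=54, (2*-9 - -1*7)=-11; twice the area = |1522| = 1522; area = 761; boundary points = 1 + 1 + 4 + 3 + 1 = 10; strictly interior points = area - boundary/2 + 1 = 757; answer 757

757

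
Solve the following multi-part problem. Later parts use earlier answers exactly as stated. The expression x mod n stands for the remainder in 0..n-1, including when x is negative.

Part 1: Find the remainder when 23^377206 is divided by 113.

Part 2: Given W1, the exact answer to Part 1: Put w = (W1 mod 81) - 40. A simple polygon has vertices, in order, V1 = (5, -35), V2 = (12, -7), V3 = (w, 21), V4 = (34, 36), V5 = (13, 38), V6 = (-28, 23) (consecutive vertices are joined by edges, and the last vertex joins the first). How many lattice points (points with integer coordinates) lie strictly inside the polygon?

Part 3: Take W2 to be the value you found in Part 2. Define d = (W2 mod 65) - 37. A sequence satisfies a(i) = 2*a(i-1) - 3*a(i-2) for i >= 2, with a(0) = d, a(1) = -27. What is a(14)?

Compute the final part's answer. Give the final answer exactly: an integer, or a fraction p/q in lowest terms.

-35295

Part 1: squarings mod 113: 23^1=23, 23^2=77, 23^4=53, 23^8=97, 23^16=30, 23^32=109, 23^64=16, 23^128=30, 23^256=109, 23^512=16, 23^1024=30, 23^2048=109, 23^4096=16, 23^8192=30, 23^16384=109, 23^32768=16, 23^65536=30, 23^131072=109, 23^262144=16; 23^377206 = 23^2 * 23^4 * 23^16 * 23^32 * 23^64 * 23^256 * 23^16384 * 23^32768 * 23^65536 * 23^262144 = 72 (mod 113); answer 72
Part 2: W1 = 72; w = 32; cross terms: (5*-7 - 12*-35)=385, (12*21 - 32*-7)=476, (32*36 - 34*21)=438, (34*38 - 13*36)=824, (13*23 - -28*38)=1363, (-28*-35 - 5*23)=865; twice the area = |4351| = 4351; area = 4351/2; boundary points = 7 + 4 + 1 + 1 + 1 + 1 = 15; strictly interior points = area - boundary/2 + 1 = 2169; answer 2169
Part 3: W2 = 2169; d = -13; a(2) = 2*(-27) - 3*(-13) = -15; iterating: a(2)=-15, a(3)=51, a(4)=147, a(5)=141, a(6)=-159, a(7)=-741, a(8)=-1005, a(9)=213, a(10)=3441, a(11)=6243, a(12)=2163, a(13)=-14403, a(14)=-35295; answer -35295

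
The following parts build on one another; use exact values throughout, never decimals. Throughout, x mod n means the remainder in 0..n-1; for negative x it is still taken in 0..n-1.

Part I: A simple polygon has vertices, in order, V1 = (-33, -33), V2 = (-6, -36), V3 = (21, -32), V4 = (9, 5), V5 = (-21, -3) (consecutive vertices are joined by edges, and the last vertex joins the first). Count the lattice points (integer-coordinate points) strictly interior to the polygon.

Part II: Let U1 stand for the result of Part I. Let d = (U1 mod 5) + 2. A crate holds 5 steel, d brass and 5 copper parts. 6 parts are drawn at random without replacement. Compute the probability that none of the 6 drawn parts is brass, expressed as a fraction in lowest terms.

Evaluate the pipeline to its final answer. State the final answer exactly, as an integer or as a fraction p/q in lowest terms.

Part I: cross terms: (-33*-36 - -6*-33)=990, (-6*-32 - 21*-36)=948, (21*5 - 9*-32)=393, (9*-3 - -21*5)=78, (-21*-33 - -33*-3)=594; twice the area = |3003| = 3003; area = 3003/2; boundary points = 3 + 1 + 1 + 2 + 6 = 13; strictly interior points = area - boundary/2 + 1 = 1496; answer 1496
Part II: U1 = 1496; d = 3; total draws C(13,6) = 1716; favorable C(10,6) = 210; P = 35/286; answer 35/286

35/286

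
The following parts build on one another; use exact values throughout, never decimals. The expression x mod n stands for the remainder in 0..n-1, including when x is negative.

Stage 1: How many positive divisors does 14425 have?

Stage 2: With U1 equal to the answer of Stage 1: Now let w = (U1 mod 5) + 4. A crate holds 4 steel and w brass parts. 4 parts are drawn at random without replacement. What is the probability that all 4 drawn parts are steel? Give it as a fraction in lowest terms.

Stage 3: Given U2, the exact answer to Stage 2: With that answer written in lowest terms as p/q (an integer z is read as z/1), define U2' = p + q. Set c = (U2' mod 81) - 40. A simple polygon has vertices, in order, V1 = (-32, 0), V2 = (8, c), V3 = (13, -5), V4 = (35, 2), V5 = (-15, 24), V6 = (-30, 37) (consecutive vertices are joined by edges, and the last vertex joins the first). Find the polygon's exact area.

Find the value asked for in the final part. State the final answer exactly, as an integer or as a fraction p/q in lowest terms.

Stage 1: 14425 = 5^2 * 577; number of divisors = (2+1) * (1+1) = 6; answer 6
Stage 2: U1 = 6; w = 5; total draws C(9,4) = 126; favorable C(4,4) = 1; P = 1/126; answer 1/126
Stage 3: U2 = 1/126; threaded value p + q = 127; c = 6; cross terms: (-32*6 - 8*0)=-192, (8*-5 - 13*6)=-118, (13*2 - 35*-5)=201, (35*24 - -15*2)=870, (-15*37 - -30*24)=165, (-30*0 - -32*37)=1184; twice the area = |2110| = 2110; area = 1055; answer 1055

1055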